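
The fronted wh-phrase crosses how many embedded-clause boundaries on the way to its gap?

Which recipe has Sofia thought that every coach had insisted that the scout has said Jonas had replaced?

"which recipe" is extracted from the object of "replaced".
Boundaries crossed, outermost first: [that], [that], [Ø] — 3 in total.

3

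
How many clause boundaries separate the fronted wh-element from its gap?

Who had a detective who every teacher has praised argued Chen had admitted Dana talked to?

"who" is extracted from the PP object of "talked".
Boundaries crossed, outermost first: [Ø], [Ø] — 2 in total.

2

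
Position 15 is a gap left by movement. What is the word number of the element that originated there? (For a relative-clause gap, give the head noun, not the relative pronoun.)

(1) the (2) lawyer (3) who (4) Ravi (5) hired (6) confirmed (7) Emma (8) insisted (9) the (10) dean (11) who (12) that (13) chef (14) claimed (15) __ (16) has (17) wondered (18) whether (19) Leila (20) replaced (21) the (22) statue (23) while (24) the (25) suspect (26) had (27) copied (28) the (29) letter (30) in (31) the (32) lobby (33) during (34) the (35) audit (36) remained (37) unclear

The gap at 15 is the subject of "wondered", inside a relative clause.
The relative pronoun is "who" (word 11); it is bound by the head noun immediately before it.
Its filler is the head noun "dean", at word 10.

10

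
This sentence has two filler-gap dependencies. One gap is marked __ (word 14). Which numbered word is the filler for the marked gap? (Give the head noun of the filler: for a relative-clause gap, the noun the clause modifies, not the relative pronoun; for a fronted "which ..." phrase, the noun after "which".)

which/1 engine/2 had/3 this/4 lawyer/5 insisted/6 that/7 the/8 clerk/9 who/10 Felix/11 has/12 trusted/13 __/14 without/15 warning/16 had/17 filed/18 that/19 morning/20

The marked gap is inside the relative clause, the direct object of "trusted".
Its filler is the head noun "clerk" (via "who"), at word 9.
(The other dependency links word 2 to a gap after word 18.)

9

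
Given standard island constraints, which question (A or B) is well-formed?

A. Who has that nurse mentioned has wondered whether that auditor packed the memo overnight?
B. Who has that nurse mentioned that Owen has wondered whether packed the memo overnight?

In B, the wh-phrase is extracted from inside a wh-island (introduced by "whether"), which blocks movement.
In A, the extraction path crosses only that-complement boundaries, which are transparent.
So A is grammatical.

A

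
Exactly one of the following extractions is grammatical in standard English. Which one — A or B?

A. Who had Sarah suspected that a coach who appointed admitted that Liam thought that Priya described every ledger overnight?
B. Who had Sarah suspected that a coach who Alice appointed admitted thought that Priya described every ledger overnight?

In A, the wh-phrase is extracted from inside a complex-NP island (relative clause) (introduced by "who"), which blocks movement.
In B, the extraction path crosses only that-complement boundaries, which are transparent.
So B is grammatical.

B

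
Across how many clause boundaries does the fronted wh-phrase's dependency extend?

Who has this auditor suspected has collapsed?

"who" is extracted from the subject of "collapsed".
Boundaries crossed, outermost first: [Ø] — 1 in total.

1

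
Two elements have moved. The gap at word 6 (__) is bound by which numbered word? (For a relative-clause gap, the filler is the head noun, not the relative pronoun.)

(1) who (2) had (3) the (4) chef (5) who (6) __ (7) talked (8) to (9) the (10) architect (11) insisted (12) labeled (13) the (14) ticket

4

The marked gap is inside the relative clause, the subject of "talked".
Its filler is the head noun "chef" (via "who"), at word 4.
(The other dependency links word 1 to a gap after word 11.)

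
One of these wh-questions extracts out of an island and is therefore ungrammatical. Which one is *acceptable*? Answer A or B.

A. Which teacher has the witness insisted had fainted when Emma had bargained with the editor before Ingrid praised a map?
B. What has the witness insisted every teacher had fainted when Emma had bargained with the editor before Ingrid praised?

A

In B, the wh-phrase is extracted from inside an adjunct island (introduced by "when"), which blocks movement.
In A, the extraction path crosses only that-complement boundaries, which are transparent.
So A is grammatical.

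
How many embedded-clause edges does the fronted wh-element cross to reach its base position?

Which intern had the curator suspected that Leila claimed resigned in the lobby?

2

"which intern" is extracted from the subject of "resigned".
Boundaries crossed, outermost first: [that], [Ø] — 2 in total.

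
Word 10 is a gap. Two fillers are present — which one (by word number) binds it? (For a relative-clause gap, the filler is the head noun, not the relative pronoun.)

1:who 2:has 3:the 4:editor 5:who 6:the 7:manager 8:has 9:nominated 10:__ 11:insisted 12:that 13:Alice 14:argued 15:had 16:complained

The marked gap is inside the relative clause, the direct object of "nominated".
Its filler is the head noun "editor" (via "who"), at word 4.
(The other dependency links word 1 to a gap after word 14.)

4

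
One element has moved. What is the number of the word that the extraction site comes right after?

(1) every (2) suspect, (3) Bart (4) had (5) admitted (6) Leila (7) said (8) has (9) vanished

The displaced element is "every suspect" (word 2).
It is linked across 2 clause boundaries (Ø → Ø).
It functions as the subject of "vanished", so the gap sits immediately after word 7 ("said").
Base order: Bart had admitted Leila said that every suspect has vanished.

7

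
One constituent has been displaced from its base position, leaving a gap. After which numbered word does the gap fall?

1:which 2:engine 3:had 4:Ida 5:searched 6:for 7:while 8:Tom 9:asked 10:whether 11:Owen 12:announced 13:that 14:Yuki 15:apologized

The displaced element is "which engine" (word 2).
It functions as the object of the preposition "for" of "searched", so the gap sits immediately after word 6 ("for").
Base order: Ida had searched for which engine while Tom asked whether Owen announced that Yuki apologized.

6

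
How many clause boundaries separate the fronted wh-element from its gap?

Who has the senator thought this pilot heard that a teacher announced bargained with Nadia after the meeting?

"who" is extracted from the subject of "bargained".
Boundaries crossed, outermost first: [Ø], [that], [Ø] — 3 in total.

3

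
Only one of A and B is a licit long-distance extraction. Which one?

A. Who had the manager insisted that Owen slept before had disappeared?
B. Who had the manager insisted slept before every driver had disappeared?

B

In A, the wh-phrase is extracted from inside an adjunct island (introduced by "before"), which blocks movement.
In B, the extraction path crosses only that-complement boundaries, which are transparent.
So B is grammatical.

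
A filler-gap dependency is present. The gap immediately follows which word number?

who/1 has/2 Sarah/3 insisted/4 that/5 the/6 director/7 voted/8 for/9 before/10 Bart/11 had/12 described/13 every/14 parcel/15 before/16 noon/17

The displaced element is "who" (word 1).
It is linked across 1 clause boundary (that).
It functions as the object of the preposition "for" of "voted", so the gap sits immediately after word 9 ("for").
Base order: Sarah has insisted that the director voted for who before Bart had described every parcel before noon.

9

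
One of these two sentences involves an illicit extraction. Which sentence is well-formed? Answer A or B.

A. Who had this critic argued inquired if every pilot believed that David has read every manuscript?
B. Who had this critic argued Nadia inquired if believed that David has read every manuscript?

A

In B, the wh-phrase is extracted from inside a wh-island (introduced by "if"), which blocks movement.
In A, the extraction path crosses only that-complement boundaries, which are transparent.
So A is grammatical.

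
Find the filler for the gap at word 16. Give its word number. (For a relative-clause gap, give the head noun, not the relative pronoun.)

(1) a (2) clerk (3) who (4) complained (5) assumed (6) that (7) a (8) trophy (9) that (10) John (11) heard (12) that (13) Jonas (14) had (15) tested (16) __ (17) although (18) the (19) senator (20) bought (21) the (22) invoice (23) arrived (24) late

The gap at 16 is the object of "tested", inside a relative clause.
The relative pronoun is "that" (word 9); it is bound by the head noun immediately before it.
Its filler is the head noun "trophy", at word 8.

8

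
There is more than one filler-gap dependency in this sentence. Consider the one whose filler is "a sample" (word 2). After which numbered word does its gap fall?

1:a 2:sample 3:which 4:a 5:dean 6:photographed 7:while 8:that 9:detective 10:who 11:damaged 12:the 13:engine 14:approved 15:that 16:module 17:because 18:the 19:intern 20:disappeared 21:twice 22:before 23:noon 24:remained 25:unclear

The displaced element is "a sample" (word 2).
It functions as the direct object of "photographed", so the gap sits immediately after word 6 ("photographed").
Base order: A dean photographed a sample while that detective who damaged the engine approved that module because the intern disappeared twice before noon.

6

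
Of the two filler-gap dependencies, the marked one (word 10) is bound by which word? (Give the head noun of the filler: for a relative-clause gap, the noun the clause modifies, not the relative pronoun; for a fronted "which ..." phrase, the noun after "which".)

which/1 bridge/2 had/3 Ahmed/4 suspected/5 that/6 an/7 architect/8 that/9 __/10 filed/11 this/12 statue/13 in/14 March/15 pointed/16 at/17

8

The marked gap is inside the relative clause, the subject of "filed".
Its filler is the head noun "architect" (via "that"), at word 8.
(The other dependency links word 2 to a gap after word 17.)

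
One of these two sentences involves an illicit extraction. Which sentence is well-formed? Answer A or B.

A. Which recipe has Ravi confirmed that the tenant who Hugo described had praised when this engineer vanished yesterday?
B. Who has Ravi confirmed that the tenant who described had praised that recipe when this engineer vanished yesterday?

A

In B, the wh-phrase is extracted from inside a complex-NP island (relative clause) (introduced by "who"), which blocks movement.
In A, the extraction path crosses only that-complement boundaries, which are transparent.
So A is grammatical.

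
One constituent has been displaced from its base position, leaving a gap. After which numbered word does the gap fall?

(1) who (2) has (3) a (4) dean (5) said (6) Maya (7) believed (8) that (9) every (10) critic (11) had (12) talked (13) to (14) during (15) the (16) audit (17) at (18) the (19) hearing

13

The displaced element is "who" (word 1).
It is linked across 2 clause boundaries (Ø → that).
It functions as the object of the preposition "to" of "talked", so the gap sits immediately after word 13 ("to").
Base order: A dean has said Maya believed that every critic had talked to who during the audit at the hearing.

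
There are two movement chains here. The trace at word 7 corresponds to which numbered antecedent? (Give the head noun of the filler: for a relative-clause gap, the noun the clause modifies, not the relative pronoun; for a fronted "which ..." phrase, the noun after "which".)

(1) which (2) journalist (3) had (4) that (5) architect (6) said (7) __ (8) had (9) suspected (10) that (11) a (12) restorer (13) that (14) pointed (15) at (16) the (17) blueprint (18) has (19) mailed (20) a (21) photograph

2

The marked gap is the subject of "suspected".
Its filler is the fronted wh-phrase "which journalist", at word 2.
(The other dependency links word 12 to a gap after word 13.)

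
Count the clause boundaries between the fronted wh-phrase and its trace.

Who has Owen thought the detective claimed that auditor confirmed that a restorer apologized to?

3

"who" is extracted from the PP object of "apologized".
Boundaries crossed, outermost first: [Ø], [Ø], [that] — 3 in total.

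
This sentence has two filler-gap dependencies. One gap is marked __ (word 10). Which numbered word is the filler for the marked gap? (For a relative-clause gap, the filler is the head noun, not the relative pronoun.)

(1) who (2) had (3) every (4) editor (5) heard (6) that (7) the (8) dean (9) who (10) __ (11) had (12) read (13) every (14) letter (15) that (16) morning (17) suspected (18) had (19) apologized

The marked gap is inside the relative clause, the subject of "read".
Its filler is the head noun "dean" (via "who"), at word 8.
(The other dependency links word 1 to a gap after word 17.)

8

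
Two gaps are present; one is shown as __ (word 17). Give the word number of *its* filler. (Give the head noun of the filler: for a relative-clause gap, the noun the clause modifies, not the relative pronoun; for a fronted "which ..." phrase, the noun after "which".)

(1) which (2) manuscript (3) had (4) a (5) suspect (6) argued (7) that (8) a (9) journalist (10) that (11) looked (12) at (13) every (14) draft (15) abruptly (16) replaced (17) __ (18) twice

The marked gap is the direct object of "replaced".
Its filler is the fronted wh-phrase "which manuscript", at word 2.
(The other dependency links word 9 to a gap after word 10.)

2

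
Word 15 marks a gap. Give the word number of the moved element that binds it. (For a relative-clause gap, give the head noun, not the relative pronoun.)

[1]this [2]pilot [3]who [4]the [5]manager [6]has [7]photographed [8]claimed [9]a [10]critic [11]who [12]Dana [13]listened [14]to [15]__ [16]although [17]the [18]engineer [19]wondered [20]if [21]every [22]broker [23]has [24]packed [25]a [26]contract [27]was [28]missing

The gap at 15 is the prepositional object of "listened", inside a relative clause.
The relative pronoun is "who" (word 11); it is bound by the head noun immediately before it.
Its filler is the head noun "critic", at word 10.

10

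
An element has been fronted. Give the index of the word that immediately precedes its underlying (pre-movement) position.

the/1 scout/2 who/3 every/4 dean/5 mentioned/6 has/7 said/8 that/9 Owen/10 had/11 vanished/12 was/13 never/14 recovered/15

6

The displaced element is "the scout" (word 2).
It is linked across 1 clause boundary (Ø).
It functions as the subject of "said", so the gap sits immediately after word 6 ("mentioned").
Base order: Every dean mentioned that the scout has said that Owen had vanished.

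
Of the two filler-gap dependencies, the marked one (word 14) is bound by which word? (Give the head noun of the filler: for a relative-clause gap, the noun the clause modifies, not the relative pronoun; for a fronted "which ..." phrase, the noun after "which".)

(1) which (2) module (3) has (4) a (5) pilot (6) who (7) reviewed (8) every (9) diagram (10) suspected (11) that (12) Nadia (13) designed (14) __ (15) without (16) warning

2

The marked gap is the direct object of "designed".
Its filler is the fronted wh-phrase "which module", at word 2.
(The other dependency links word 5 to a gap after word 6.)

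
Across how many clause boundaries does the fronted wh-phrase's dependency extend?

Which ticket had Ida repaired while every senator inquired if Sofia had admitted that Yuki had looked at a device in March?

0

"which ticket" originates inside the matrix clause — no clause boundary is crossed.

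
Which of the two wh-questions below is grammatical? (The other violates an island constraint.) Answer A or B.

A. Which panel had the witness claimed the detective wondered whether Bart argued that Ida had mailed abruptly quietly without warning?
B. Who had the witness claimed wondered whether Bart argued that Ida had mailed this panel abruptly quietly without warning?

In A, the wh-phrase is extracted from inside a wh-island (introduced by "whether"), which blocks movement.
In B, the extraction path crosses only that-complement boundaries, which are transparent.
So B is grammatical.

B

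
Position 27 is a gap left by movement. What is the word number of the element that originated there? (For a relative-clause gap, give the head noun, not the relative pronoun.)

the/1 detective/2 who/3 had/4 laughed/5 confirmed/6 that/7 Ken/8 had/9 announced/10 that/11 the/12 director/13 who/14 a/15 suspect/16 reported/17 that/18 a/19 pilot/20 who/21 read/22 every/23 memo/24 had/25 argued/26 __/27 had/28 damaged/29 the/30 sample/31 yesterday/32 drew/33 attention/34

13

The gap at 27 is the subject of "damaged", inside a relative clause.
The relative pronoun is "who" (word 14); it is bound by the head noun immediately before it.
Its filler is the head noun "director", at word 13.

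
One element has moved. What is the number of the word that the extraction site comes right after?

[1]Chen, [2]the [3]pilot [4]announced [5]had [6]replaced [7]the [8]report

4

The displaced element is "Chen" (word 1).
It is linked across 1 clause boundary (Ø).
It functions as the subject of "replaced", so the gap sits immediately after word 4 ("announced").
Base order: The pilot announced that Chen had replaced the report.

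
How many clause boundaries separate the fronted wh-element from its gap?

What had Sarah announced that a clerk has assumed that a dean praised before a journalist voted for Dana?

"what" is extracted from the object of "praised".
Boundaries crossed, outermost first: [that], [that] — 2 in total.

2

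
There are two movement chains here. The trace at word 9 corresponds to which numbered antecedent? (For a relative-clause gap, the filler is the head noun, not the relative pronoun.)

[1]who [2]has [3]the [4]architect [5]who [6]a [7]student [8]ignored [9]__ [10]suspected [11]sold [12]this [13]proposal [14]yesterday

4

The marked gap is inside the relative clause, the direct object of "ignored".
Its filler is the head noun "architect" (via "who"), at word 4.
(The other dependency links word 1 to a gap after word 10.)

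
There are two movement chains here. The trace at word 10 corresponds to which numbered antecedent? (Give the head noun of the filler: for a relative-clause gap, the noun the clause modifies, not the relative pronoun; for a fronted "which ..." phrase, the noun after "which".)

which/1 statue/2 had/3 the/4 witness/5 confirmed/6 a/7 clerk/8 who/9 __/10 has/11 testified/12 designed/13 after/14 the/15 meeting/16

The marked gap is inside the relative clause, the subject of "testified".
Its filler is the head noun "clerk" (via "who"), at word 8.
(The other dependency links word 2 to a gap after word 13.)

8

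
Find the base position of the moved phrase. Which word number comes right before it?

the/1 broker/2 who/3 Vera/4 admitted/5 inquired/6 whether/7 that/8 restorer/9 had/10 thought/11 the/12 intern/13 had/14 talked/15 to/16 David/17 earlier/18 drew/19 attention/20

5

The displaced element is "the broker" (word 2).
It is linked across 1 clause boundary (Ø).
It functions as the subject of "inquired", so the gap sits immediately after word 5 ("admitted").
Base order: Vera admitted that the broker inquired whether that restorer had thought the intern had talked to David earlier.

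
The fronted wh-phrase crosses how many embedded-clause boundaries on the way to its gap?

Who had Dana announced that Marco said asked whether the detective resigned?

2

"who" is extracted from the subject of "asked".
Boundaries crossed, outermost first: [that], [Ø] — 2 in total.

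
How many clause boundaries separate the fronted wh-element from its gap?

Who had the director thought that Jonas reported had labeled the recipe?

2

"who" is extracted from the subject of "labeled".
Boundaries crossed, outermost first: [that], [Ø] — 2 in total.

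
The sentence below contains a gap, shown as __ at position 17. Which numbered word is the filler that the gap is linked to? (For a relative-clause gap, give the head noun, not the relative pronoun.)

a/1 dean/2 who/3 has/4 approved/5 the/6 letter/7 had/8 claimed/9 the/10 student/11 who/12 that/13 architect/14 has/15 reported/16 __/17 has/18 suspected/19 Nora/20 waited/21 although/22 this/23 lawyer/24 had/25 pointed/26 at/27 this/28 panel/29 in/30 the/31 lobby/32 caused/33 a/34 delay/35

The gap at 17 is the subject of "suspected", inside a relative clause.
The relative pronoun is "who" (word 12); it is bound by the head noun immediately before it.
Its filler is the head noun "student", at word 11.

11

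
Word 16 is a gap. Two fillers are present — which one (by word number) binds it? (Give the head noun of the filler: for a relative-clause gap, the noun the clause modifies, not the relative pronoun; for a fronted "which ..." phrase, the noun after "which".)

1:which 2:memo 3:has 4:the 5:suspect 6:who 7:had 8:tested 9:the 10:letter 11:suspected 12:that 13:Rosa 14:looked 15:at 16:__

2

The marked gap is the object of the preposition "at" of "looked".
Its filler is the fronted wh-phrase "which memo", at word 2.
(The other dependency links word 5 to a gap after word 6.)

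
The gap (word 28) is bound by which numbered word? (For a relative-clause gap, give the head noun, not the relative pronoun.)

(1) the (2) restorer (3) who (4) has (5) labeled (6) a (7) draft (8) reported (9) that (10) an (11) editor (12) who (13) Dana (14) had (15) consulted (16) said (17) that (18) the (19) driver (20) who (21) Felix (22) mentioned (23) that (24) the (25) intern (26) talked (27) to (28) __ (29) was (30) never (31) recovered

19

The gap at 28 is the prepositional object of "talked", inside a relative clause.
The relative pronoun is "who" (word 20); it is bound by the head noun immediately before it.
Its filler is the head noun "driver", at word 19.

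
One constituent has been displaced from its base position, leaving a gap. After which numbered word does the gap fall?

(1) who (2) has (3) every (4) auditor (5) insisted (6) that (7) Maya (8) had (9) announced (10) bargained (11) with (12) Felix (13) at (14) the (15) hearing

The displaced element is "who" (word 1).
It is linked across 2 clause boundaries (that → Ø).
It functions as the subject of "bargained", so the gap sits immediately after word 9 ("announced").
Base order: Every auditor has insisted that Maya had announced who bargained with Felix at the hearing.

9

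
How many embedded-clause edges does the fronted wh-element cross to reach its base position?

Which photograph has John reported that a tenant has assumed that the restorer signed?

"which photograph" is extracted from the object of "signed".
Boundaries crossed, outermost first: [that], [that] — 2 in total.

2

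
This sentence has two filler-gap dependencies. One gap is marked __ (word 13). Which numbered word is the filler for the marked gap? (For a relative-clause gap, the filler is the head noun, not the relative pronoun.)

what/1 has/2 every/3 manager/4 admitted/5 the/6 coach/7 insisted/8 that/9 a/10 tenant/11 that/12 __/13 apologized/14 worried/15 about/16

The marked gap is inside the relative clause, the subject of "apologized".
Its filler is the head noun "tenant" (via "that"), at word 11.
(The other dependency links word 1 to a gap after word 16.)

11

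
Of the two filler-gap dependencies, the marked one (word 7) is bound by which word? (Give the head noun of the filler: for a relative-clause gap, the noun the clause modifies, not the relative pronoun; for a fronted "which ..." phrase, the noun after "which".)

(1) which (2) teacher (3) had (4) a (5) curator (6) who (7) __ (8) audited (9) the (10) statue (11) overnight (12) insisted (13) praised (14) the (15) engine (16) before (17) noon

The marked gap is inside the relative clause, the subject of "audited".
Its filler is the head noun "curator" (via "who"), at word 5.
(The other dependency links word 2 to a gap after word 12.)

5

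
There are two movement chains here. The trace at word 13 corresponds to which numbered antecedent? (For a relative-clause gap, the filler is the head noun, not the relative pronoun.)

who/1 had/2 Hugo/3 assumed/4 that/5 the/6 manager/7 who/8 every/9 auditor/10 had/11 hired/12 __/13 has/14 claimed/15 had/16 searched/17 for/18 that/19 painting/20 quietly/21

The marked gap is inside the relative clause, the direct object of "hired".
Its filler is the head noun "manager" (via "who"), at word 7.
(The other dependency links word 1 to a gap after word 15.)

7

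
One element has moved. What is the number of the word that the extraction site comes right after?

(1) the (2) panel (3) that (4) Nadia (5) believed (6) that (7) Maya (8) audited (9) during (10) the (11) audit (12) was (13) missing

The displaced element is "the panel" (word 2).
It is linked across 1 clause boundary (that).
It functions as the direct object of "audited", so the gap sits immediately after word 8 ("audited").
Base order: Nadia believed that Maya audited the panel during the audit.

8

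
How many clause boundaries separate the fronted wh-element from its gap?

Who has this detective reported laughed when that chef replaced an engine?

1

"who" is extracted from the subject of "laughed".
Boundaries crossed, outermost first: [Ø] — 1 in total.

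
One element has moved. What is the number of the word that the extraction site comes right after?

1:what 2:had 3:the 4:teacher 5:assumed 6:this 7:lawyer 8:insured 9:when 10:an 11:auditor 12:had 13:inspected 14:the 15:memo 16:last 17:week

The displaced element is "what" (word 1).
It is linked across 1 clause boundary (Ø).
It functions as the direct object of "insured", so the gap sits immediately after word 8 ("insured").
Base order: The teacher had assumed this lawyer insured what when an auditor had inspected the memo last week.

8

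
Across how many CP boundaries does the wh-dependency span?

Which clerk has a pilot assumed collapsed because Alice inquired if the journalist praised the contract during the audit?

1

"which clerk" is extracted from the subject of "collapsed".
Boundaries crossed, outermost first: [Ø] — 1 in total.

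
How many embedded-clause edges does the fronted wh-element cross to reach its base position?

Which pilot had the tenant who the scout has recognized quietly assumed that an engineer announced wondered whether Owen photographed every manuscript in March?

"which pilot" is extracted from the subject of "wondered".
Boundaries crossed, outermost first: [that], [Ø] — 2 in total.

2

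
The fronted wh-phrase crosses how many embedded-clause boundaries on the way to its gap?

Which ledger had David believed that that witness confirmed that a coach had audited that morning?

"which ledger" is extracted from the object of "audited".
Boundaries crossed, outermost first: [that], [that] — 2 in total.

2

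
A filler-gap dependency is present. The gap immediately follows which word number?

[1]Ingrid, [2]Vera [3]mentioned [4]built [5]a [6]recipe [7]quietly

The displaced element is "Ingrid" (word 1).
It is linked across 1 clause boundary (Ø).
It functions as the subject of "built", so the gap sits immediately after word 3 ("mentioned").
Base order: Vera mentioned Ingrid built a recipe quietly.

3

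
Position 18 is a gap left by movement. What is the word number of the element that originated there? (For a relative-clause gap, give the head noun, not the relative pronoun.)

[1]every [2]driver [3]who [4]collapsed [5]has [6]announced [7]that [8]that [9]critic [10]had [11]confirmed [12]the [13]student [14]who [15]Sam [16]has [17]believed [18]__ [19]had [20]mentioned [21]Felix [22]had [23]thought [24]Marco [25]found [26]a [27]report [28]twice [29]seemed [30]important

13

The gap at 18 is the subject of "mentioned", inside a relative clause.
The relative pronoun is "who" (word 14); it is bound by the head noun immediately before it.
Its filler is the head noun "student", at word 13.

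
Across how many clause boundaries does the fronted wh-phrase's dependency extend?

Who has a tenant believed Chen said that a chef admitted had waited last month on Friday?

"who" is extracted from the subject of "waited".
Boundaries crossed, outermost first: [Ø], [that], [Ø] — 3 in total.

3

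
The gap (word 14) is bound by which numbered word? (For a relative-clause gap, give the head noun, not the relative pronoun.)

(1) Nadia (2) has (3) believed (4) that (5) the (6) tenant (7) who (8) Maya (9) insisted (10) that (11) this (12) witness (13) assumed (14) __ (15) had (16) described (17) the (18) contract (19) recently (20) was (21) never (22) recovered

The gap at 14 is the subject of "described", inside a relative clause.
The relative pronoun is "who" (word 7); it is bound by the head noun immediately before it.
Its filler is the head noun "tenant", at word 6.

6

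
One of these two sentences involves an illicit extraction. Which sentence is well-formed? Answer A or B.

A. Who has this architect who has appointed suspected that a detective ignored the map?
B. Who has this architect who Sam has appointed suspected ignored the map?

In A, the wh-phrase is extracted from inside a complex-NP island (relative clause) (introduced by "who"), which blocks movement.
In B, the extraction path crosses only that-complement boundaries, which are transparent.
So B is grammatical.

B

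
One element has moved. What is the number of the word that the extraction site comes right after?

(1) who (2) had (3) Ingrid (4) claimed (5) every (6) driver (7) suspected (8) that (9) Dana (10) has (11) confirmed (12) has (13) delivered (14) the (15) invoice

11

The displaced element is "who" (word 1).
It is linked across 3 clause boundaries (Ø → that → Ø).
It functions as the subject of "delivered", so the gap sits immediately after word 11 ("confirmed").
Base order: Ingrid had claimed every driver suspected that Dana has confirmed that who has delivered the invoice.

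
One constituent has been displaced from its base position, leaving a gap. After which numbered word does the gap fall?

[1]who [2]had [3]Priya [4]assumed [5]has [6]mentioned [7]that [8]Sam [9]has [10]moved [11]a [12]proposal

4

The displaced element is "who" (word 1).
It is linked across 1 clause boundary (Ø).
It functions as the subject of "mentioned", so the gap sits immediately after word 4 ("assumed").
Base order: Priya had assumed that who has mentioned that Sam has moved a proposal.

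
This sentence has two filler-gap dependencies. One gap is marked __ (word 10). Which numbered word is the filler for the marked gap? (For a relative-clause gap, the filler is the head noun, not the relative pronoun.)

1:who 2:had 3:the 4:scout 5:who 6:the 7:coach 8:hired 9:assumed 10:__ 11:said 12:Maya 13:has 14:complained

The marked gap is the subject of "said".
Its filler is the fronted wh-phrase "who", at word 1.
(The other dependency links word 4 to a gap after word 8.)

1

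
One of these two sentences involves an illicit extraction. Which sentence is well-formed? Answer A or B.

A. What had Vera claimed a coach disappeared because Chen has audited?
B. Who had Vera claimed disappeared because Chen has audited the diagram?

In A, the wh-phrase is extracted from inside an adjunct island (introduced by "because"), which blocks movement.
In B, the extraction path crosses only that-complement boundaries, which are transparent.
So B is grammatical.

B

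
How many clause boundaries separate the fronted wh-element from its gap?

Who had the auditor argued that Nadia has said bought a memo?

2

"who" is extracted from the subject of "bought".
Boundaries crossed, outermost first: [that], [Ø] — 2 in total.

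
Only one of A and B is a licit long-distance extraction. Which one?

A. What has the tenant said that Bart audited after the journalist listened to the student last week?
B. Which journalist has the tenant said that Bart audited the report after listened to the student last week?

In B, the wh-phrase is extracted from inside an adjunct island (introduced by "after"), which blocks movement.
In A, the extraction path crosses only that-complement boundaries, which are transparent.
So A is grammatical.

A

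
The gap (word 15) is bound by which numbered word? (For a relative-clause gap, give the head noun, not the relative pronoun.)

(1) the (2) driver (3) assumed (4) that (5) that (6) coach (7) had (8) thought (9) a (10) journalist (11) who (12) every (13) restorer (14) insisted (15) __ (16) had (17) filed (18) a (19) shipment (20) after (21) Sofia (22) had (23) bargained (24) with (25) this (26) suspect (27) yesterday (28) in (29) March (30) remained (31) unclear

The gap at 15 is the subject of "filed", inside a relative clause.
The relative pronoun is "who" (word 11); it is bound by the head noun immediately before it.
Its filler is the head noun "journalist", at word 10.

10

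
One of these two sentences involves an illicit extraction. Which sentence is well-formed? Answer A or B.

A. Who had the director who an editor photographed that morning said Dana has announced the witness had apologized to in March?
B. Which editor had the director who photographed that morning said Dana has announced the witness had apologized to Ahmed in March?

In B, the wh-phrase is extracted from inside a complex-NP island (relative clause) (introduced by "who"), which blocks movement.
In A, the extraction path crosses only that-complement boundaries, which are transparent.
So A is grammatical.

A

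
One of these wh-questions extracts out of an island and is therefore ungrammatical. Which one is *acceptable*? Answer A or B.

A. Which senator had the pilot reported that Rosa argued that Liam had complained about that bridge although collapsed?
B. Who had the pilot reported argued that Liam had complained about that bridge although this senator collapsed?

B

In A, the wh-phrase is extracted from inside an adjunct island (introduced by "although"), which blocks movement.
In B, the extraction path crosses only that-complement boundaries, which are transparent.
So B is grammatical.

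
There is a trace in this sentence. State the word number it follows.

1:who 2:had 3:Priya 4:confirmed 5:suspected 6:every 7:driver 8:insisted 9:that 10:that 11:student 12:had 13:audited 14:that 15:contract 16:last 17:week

The displaced element is "who" (word 1).
It is linked across 1 clause boundary (Ø).
It functions as the subject of "suspected", so the gap sits immediately after word 4 ("confirmed").
Base order: Priya had confirmed that who suspected every driver insisted that that student had audited that contract last week.

4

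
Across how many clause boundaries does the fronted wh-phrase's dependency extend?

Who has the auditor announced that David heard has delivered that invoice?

"who" is extracted from the subject of "delivered".
Boundaries crossed, outermost first: [that], [Ø] — 2 in total.

2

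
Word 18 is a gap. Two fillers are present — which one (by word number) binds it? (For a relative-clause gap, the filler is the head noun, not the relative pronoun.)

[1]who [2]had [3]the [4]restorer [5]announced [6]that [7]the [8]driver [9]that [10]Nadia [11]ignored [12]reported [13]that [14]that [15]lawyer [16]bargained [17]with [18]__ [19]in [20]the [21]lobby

1

The marked gap is the object of the preposition "with" of "bargained".
Its filler is the fronted wh-phrase "who", at word 1.
(The other dependency links word 8 to a gap after word 11.)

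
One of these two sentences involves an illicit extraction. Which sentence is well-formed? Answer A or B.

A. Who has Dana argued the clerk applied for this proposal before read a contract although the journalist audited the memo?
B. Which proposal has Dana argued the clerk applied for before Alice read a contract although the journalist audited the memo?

B

In A, the wh-phrase is extracted from inside an adjunct island (introduced by "before"), which blocks movement.
In B, the extraction path crosses only that-complement boundaries, which are transparent.
So B is grammatical.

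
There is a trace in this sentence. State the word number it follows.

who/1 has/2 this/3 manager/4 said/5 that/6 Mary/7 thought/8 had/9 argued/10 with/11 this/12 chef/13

8

The displaced element is "who" (word 1).
It is linked across 2 clause boundaries (that → Ø).
It functions as the subject of "argued", so the gap sits immediately after word 8 ("thought").
Base order: This manager has said that Mary thought that who had argued with this chef.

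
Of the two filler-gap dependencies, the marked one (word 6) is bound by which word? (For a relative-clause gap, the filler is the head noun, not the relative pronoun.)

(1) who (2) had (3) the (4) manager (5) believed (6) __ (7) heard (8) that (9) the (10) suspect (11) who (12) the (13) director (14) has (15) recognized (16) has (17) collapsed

The marked gap is the subject of "heard".
Its filler is the fronted wh-phrase "who", at word 1.
(The other dependency links word 10 to a gap after word 15.)

1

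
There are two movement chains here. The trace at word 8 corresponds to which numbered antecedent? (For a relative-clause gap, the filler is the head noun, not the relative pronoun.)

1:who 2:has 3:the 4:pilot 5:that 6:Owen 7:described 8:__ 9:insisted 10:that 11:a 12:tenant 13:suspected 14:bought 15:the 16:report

The marked gap is inside the relative clause, the direct object of "described".
Its filler is the head noun "pilot" (via "that"), at word 4.
(The other dependency links word 1 to a gap after word 13.)

4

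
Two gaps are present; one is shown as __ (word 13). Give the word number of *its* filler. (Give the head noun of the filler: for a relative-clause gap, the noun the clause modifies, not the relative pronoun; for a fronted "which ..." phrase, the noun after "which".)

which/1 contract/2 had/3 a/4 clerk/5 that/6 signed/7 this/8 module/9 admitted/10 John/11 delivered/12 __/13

2

The marked gap is the direct object of "delivered".
Its filler is the fronted wh-phrase "which contract", at word 2.
(The other dependency links word 5 to a gap after word 6.)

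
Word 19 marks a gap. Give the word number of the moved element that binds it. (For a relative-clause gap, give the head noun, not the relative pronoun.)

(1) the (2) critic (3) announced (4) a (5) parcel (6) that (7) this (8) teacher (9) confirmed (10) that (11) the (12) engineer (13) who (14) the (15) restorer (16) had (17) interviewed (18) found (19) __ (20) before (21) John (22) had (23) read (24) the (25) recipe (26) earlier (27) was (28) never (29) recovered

The gap at 19 is the object of "found", inside a relative clause.
The relative pronoun is "that" (word 6); it is bound by the head noun immediately before it.
Its filler is the head noun "parcel", at word 5.

5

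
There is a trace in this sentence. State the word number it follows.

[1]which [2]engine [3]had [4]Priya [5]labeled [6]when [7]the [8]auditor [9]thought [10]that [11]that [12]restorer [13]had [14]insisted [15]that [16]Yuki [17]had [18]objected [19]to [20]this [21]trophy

The displaced element is "which engine" (word 2).
It functions as the direct object of "labeled", so the gap sits immediately after word 5 ("labeled").
Base order: Priya had labeled which engine when the auditor thought that that restorer had insisted that Yuki had objected to this trophy.

5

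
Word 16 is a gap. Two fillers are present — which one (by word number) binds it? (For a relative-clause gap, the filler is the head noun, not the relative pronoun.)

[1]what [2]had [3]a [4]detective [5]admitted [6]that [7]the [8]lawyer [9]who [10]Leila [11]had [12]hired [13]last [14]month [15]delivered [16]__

The marked gap is the direct object of "delivered".
Its filler is the fronted wh-phrase "what", at word 1.
(The other dependency links word 8 to a gap after word 12.)

1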